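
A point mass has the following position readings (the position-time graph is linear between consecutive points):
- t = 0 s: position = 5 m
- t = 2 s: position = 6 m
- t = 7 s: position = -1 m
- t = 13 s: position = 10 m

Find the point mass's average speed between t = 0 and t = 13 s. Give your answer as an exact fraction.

19/13 m/s

Average speed = (total path length)/(elapsed time); on a piecewise-linear x-t graph the path length is Σ|Δx|.
0–2 s: |Δx| = |6 − 5| = 1 m
2–7 s: |Δx| = |-1 − 6| = 7 m
7–13 s: |Δx| = |10 − -1| = 11 m
Total path = 19 m; average speed = 19/13 = 19/13 m/s.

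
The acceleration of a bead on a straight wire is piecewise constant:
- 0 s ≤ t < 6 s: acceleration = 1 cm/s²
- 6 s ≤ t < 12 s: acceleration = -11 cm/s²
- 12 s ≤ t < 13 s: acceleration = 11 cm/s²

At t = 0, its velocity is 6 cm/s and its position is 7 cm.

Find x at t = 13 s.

-113.5 cm

On each constant-a segment, Δv = aΔt and Δx = v₀Δt + ½aΔt²; chain segment to segment.
0–6 s: v starts 6 cm/s; Δx = 6·6 + ½·1·6² = 54 cm; v ends 12 cm/s.
6–12 s: v starts 12 cm/s; Δx = 12·6 + ½·-11·6² = -126 cm; v ends -54 cm/s.
12–13 s: v starts -54 cm/s; Δx = -54·1 + ½·11·1² = -48.5 cm; v ends -43 cm/s.
x(13) = 7 + Σ Δx = -113.5 cm.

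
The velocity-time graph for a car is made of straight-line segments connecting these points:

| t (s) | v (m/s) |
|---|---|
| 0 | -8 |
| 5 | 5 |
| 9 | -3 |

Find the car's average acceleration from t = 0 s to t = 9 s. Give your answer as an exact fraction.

5/9 m/s²

Average acceleration = Δv/Δt = (-3 − -8)/(9 − 0) = 5/9 m/s².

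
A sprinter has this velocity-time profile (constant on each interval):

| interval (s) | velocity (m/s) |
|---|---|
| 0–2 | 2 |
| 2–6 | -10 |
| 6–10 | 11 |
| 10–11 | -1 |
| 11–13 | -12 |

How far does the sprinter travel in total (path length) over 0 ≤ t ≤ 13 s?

Distance (not displacement) is the total path length: add the absolute areas under v-t.
0–2 s: |2| × 2 = 4 m
2–6 s: |-10| × 4 = 40 m
6–10 s: |11| × 4 = 44 m
10–11 s: |-1| × 1 = 1 m
11–13 s: |-12| × 2 = 24 m
Total distance = 113 m

113 m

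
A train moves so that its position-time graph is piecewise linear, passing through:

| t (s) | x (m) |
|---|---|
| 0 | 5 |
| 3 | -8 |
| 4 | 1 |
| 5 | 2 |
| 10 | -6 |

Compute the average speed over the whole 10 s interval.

3.1 m/s

Average speed = (total path length)/(elapsed time); on a piecewise-linear x-t graph the path length is Σ|Δx|.
0–3 s: |Δx| = |-8 − 5| = 13 m
3–4 s: |Δx| = |1 − -8| = 9 m
4–5 s: |Δx| = |2 − 1| = 1 m
5–10 s: |Δx| = |-6 − 2| = 8 m
Total path = 31 m; average speed = 31/10 = 3.1 m/s.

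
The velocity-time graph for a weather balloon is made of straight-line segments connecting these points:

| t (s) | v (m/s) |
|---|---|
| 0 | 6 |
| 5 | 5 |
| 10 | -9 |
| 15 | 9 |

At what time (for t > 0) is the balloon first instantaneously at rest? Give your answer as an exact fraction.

t = 95/14 s

v changes sign on 5–10 s (from 5 to -9); the graph is linear there, so v = 0 at t = 5 + (-5)·(10 − 5)/(-9 − 5) = 95/14 s.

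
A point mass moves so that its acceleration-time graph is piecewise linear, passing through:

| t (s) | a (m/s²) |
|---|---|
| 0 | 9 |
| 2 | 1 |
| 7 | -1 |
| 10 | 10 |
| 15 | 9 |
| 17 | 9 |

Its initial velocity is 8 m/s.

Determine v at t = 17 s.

97 m/s

Δv equals the area under the a-t graph; then v = v₀ + Δv.
0–2 s: ½(9 + 1)(2) = 10 m/s
2–7 s: ½(1 + -1)(5) = 0 m/s
7–10 s: ½(-1 + 10)(3) = 13.5 m/s
10–15 s: ½(10 + 9)(5) = 47.5 m/s
15–17 s: 9 × 2 = 18 m/s
Δv = 89 m/s, so v(17) = 8 + (89) = 97 m/s.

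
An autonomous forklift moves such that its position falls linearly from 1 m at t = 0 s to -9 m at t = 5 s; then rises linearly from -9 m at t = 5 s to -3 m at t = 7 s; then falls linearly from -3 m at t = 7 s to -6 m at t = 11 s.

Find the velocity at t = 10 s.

Velocity is the slope of the x-t graph on 7–11 s: (-6 − -3)/(11 − 7) = -0.75 m/s.

-0.75 m/s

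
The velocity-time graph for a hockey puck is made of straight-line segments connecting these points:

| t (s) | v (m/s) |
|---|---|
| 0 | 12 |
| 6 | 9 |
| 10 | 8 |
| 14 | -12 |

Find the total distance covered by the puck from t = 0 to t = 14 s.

Total distance travelled is ∫|v| dt — sum the magnitudes of each area piece.
0–6 s: |½(12 + 9)(6)| = 63 m
6–10 s: |½(9 + 8)(4)| = 34 m
10–14 s: v = 0 at t = 11.6 s; triangle areas 6.4 + 14.4 = 20.8 m
Total distance = 117.8 m

117.8 m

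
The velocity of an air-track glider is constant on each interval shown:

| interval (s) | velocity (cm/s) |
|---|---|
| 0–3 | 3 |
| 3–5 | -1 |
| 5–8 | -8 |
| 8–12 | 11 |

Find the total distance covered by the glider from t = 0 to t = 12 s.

79 cm

Distance (not displacement) is the total path length: add the absolute areas under v-t.
0–3 s: |3| × 3 = 9 cm
3–5 s: |-1| × 2 = 2 cm
5–8 s: |-8| × 3 = 24 cm
8–12 s: |11| × 4 = 44 cm
Total distance = 79 cm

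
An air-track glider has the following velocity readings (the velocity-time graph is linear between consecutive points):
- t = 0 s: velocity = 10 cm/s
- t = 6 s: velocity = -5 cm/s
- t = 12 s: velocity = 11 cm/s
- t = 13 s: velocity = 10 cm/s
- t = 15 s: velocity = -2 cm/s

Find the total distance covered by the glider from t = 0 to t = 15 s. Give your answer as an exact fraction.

Total distance travelled is ∫|v| dt — sum the magnitudes of each area piece.
0–6 s: v = 0 at t = 4 s; triangle areas 20 + 5 = 25 cm
6–12 s: v = 0 at t = 7.875 s; triangle areas 4.6875 + 22.6875 = 27.375 cm
12–13 s: |½(11 + 10)(1)| = 10.5 cm
13–15 s: v = 0 at t = 44/3 s; triangle areas 25/3 + 1/3 = 26/3 cm
Total distance = 1717/24 cm

1717/24 cm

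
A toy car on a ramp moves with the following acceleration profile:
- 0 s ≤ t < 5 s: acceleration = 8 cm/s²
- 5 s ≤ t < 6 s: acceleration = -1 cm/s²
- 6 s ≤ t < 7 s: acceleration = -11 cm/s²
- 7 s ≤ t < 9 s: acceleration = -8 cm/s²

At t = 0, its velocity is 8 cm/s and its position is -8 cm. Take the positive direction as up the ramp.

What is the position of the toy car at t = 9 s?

On each constant-a segment, Δv = aΔt and Δx = v₀Δt + ½aΔt²; chain segment to segment.
0–5 s: v starts 8 cm/s; Δx = 8·5 + ½·8·5² = 140 cm; v ends 48 cm/s.
5–6 s: v starts 48 cm/s; Δx = 48·1 + ½·-1·1² = 47.5 cm; v ends 47 cm/s.
6–7 s: v starts 47 cm/s; Δx = 47·1 + ½·-11·1² = 41.5 cm; v ends 36 cm/s.
7–9 s: v starts 36 cm/s; Δx = 36·2 + ½·-8·2² = 56 cm; v ends 20 cm/s.
x(9) = -8 + Σ Δx = 277 cm.

277 cm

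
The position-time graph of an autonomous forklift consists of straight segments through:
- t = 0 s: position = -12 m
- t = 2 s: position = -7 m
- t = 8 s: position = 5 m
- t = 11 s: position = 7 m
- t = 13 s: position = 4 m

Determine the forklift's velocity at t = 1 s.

Velocity is the slope of the x-t graph on 0–2 s: (-7 − -12)/(2 − 0) = 2.5 m/s.

2.5 m/s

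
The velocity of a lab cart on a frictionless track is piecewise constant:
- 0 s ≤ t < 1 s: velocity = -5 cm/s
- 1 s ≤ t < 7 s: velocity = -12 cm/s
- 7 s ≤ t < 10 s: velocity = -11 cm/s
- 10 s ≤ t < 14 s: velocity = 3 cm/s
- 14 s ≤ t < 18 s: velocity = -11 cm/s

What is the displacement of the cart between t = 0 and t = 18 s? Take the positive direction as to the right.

Displacement is the signed area under the v-t curve.
0–1 s: -5 × 1 = -5 cm
1–7 s: -12 × 6 = -72 cm
7–10 s: -11 × 3 = -33 cm
10–14 s: 3 × 4 = 12 cm
14–18 s: -11 × 4 = -44 cm
Net displacement = -142 cm

-142 cm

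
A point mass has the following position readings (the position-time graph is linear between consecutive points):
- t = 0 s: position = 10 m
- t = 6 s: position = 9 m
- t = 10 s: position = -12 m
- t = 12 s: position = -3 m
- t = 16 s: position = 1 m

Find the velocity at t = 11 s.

4.5 m/s

Velocity is the slope of the x-t graph on 10–12 s: (-3 − -12)/(12 − 10) = 4.5 m/s.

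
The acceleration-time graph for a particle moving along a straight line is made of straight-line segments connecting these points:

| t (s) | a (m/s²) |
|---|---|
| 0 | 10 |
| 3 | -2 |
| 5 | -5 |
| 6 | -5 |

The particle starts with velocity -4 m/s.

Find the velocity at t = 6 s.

-4 m/s

Δv equals the area under the a-t graph; then v = v₀ + Δv.
0–3 s: ½(10 + -2)(3) = 12 m/s
3–5 s: ½(-2 + -5)(2) = -7 m/s
5–6 s: -5 × 1 = -5 m/s
Δv = 0 m/s, so v(6) = -4 + (0) = -4 m/s.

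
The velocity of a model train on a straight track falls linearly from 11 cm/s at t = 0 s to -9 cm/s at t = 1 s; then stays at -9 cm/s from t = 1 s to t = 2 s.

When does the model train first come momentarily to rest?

t = 0.55 s

v changes sign on 0–1 s (from 11 to -9); the graph is linear there, so v = 0 at t = 0 + (-11)·(1 − 0)/(-9 − 11) = 0.55 s.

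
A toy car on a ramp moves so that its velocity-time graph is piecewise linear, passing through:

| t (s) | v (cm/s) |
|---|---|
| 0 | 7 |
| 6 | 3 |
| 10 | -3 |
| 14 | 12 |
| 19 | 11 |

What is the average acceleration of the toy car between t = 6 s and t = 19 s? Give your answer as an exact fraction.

Average acceleration = Δv/Δt = (11 − 3)/(19 − 6) = 8/13 cm/s².

8/13 cm/s²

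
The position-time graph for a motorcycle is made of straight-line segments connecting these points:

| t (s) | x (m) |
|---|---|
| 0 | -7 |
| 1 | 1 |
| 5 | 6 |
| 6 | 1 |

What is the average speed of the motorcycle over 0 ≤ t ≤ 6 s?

3 m/s

Average speed = (total path length)/(elapsed time); on a piecewise-linear x-t graph the path length is Σ|Δx|.
0–1 s: |Δx| = |1 − -7| = 8 m
1–5 s: |Δx| = |6 − 1| = 5 m
5–6 s: |Δx| = |1 − 6| = 5 m
Total path = 18 m; average speed = 18/6 = 3 m/s.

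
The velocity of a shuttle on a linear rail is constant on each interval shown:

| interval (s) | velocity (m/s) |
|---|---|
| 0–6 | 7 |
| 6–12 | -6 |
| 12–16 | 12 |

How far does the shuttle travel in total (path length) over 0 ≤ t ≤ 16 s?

Total distance travelled is ∫|v| dt — sum the magnitudes of each area piece.
0–6 s: |7| × 6 = 42 m
6–12 s: |-6| × 6 = 36 m
12–16 s: |12| × 4 = 48 m
Total distance = 126 m

126 m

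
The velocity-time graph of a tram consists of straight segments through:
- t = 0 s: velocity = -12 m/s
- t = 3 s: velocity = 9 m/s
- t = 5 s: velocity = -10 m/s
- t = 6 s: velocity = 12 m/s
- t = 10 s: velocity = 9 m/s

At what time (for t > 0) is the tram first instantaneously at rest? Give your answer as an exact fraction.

v changes sign on 0–3 s (from -12 to 9); the graph is linear there, so v = 0 at t = 0 + (12)·(3 − 0)/(9 − -12) = 12/7 s.

t = 12/7 s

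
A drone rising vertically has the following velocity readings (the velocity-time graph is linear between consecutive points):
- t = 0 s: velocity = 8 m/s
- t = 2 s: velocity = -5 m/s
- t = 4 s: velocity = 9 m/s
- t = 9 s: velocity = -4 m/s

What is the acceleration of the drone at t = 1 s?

Acceleration is the slope of the v-t graph on 0–2 s: (-5 − 8)/(2 − 0) = -6.5 m/s².

-6.5 m/s²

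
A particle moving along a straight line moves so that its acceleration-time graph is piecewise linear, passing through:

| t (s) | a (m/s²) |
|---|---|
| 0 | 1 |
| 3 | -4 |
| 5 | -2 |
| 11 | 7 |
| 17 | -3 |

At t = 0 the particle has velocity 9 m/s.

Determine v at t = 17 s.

25.5 m/s

Δv equals the area under the a-t graph; then v = v₀ + Δv.
0–3 s: ½(1 + -4)(3) = -4.5 m/s
3–5 s: ½(-4 + -2)(2) = -6 m/s
5–11 s: ½(-2 + 7)(6) = 15 m/s
11–17 s: ½(7 + -3)(6) = 12 m/s
Δv = 16.5 m/s, so v(17) = 9 + (16.5) = 25.5 m/s.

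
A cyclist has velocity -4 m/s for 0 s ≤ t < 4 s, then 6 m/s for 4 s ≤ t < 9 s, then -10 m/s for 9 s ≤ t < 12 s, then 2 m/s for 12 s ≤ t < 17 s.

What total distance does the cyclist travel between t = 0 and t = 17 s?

Distance (not displacement) is the total path length: add the absolute areas under v-t.
0–4 s: |-4| × 4 = 16 m
4–9 s: |6| × 5 = 30 m
9–12 s: |-10| × 3 = 30 m
12–17 s: |2| × 5 = 10 m
Total distance = 86 m

86 m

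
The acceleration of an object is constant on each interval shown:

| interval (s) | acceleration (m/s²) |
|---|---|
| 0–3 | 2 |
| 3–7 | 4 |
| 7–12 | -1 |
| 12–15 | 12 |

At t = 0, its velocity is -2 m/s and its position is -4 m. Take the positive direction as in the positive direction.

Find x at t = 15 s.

On each constant-a segment, Δv = aΔt and Δx = v₀Δt + ½aΔt²; chain segment to segment.
0–3 s: v starts -2 m/s; Δx = -2·3 + ½·2·3² = 3 m; v ends 4 m/s.
3–7 s: v starts 4 m/s; Δx = 4·4 + ½·4·4² = 48 m; v ends 20 m/s.
7–12 s: v starts 20 m/s; Δx = 20·5 + ½·-1·5² = 87.5 m; v ends 15 m/s.
12–15 s: v starts 15 m/s; Δx = 15·3 + ½·12·3² = 99 m; v ends 51 m/s.
x(15) = -4 + Σ Δx = 233.5 m.

233.5 m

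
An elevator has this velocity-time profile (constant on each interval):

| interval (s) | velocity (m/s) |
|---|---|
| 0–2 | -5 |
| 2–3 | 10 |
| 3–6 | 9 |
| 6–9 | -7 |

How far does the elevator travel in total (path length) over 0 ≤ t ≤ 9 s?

Total distance travelled is ∫|v| dt — sum the magnitudes of each area piece.
0–2 s: |-5| × 2 = 10 m
2–3 s: |10| × 1 = 10 m
3–6 s: |9| × 3 = 27 m
6–9 s: |-7| × 3 = 21 m
Total distance = 68 m

68 m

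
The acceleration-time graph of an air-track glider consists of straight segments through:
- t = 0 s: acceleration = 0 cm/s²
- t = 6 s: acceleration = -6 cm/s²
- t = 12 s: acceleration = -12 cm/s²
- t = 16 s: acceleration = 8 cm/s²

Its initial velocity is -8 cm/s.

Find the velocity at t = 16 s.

Δv equals the area under the a-t graph; then v = v₀ + Δv.
0–6 s: ½(0 + -6)(6) = -18 cm/s
6–12 s: ½(-6 + -12)(6) = -54 cm/s
12–16 s: ½(-12 + 8)(4) = -8 cm/s
Δv = -80 cm/s, so v(16) = -8 + (-80) = -88 cm/s.

-88 cm/s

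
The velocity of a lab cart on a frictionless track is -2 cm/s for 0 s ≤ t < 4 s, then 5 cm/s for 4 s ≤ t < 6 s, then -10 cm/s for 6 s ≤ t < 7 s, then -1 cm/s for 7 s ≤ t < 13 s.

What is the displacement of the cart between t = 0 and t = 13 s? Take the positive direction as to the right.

Net displacement equals the area under the velocity-time graph (areas below the axis count negative).
0–4 s: -2 × 4 = -8 cm
4–6 s: 5 × 2 = 10 cm
6–7 s: -10 × 1 = -10 cm
7–13 s: -1 × 6 = -6 cm
Net displacement = -14 cm

-14 cm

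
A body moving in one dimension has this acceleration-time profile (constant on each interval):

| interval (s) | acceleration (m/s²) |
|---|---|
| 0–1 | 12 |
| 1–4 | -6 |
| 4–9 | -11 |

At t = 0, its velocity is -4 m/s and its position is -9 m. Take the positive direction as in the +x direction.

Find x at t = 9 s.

-197.5 m

On each constant-a segment, Δv = aΔt and Δx = v₀Δt + ½aΔt²; chain segment to segment.
0–1 s: v starts -4 m/s; Δx = -4·1 + ½·12·1² = 2 m; v ends 8 m/s.
1–4 s: v starts 8 m/s; Δx = 8·3 + ½·-6·3² = -3 m; v ends -10 m/s.
4–9 s: v starts -10 m/s; Δx = -10·5 + ½·-11·5² = -187.5 m; v ends -65 m/s.
x(9) = -9 + Σ Δx = -197.5 m.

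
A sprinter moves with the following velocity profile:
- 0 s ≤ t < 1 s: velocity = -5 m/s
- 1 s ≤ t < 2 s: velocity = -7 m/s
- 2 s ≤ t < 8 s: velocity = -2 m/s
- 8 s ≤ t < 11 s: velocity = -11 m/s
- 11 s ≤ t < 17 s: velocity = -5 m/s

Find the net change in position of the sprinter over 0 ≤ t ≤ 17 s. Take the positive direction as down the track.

Displacement is the signed area under the v-t curve.
0–1 s: -5 × 1 = -5 m
1–2 s: -7 × 1 = -7 m
2–8 s: -2 × 6 = -12 m
8–11 s: -11 × 3 = -33 m
11–17 s: -5 × 6 = -30 m
Net displacement = -87 m

-87 m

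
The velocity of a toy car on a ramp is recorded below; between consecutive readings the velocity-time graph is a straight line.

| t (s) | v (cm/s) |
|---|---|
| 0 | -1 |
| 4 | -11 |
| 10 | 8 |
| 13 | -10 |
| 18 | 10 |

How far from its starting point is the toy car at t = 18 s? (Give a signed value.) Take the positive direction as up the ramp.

-36 cm

Displacement is the signed area under the v-t curve.
0–4 s: ½(-1 + -11)(4) = -24 cm
4–10 s: ½(-11 + 8)(6) = -9 cm
10–13 s: ½(8 + -10)(3) = -3 cm
13–18 s: ½(-10 + 10)(5) = 0 cm
Net displacement = -36 cm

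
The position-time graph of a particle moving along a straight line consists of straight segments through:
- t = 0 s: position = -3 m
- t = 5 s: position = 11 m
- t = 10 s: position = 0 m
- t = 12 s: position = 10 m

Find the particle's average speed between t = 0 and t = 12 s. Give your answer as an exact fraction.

35/12 m/s

Average speed = (total path length)/(elapsed time); on a piecewise-linear x-t graph the path length is Σ|Δx|.
0–5 s: |Δx| = |11 − -3| = 14 m
5–10 s: |Δx| = |0 − 11| = 11 m
10–12 s: |Δx| = |10 − 0| = 10 m
Total path = 35 m; average speed = 35/12 = 35/12 m/s.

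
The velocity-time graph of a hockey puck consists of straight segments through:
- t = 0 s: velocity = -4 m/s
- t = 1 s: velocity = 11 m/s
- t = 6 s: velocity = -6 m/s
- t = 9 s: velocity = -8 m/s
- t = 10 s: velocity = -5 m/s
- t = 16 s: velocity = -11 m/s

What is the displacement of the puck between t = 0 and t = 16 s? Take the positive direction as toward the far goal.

Net displacement equals the area under the velocity-time graph (areas below the axis count negative).
0–1 s: ½(-4 + 11)(1) = 3.5 m
1–6 s: ½(11 + -6)(5) = 12.5 m
6–9 s: ½(-6 + -8)(3) = -21 m
9–10 s: ½(-8 + -5)(1) = -6.5 m
10–16 s: ½(-5 + -11)(6) = -48 m
Net displacement = -59.5 m

-59.5 m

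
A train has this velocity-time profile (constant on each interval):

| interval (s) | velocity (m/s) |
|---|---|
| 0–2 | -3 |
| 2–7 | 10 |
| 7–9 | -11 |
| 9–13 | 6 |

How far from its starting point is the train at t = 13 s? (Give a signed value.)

46 m

Displacement is the signed area under the v-t curve.
0–2 s: -3 × 2 = -6 m
2–7 s: 10 × 5 = 50 m
7–9 s: -11 × 2 = -22 m
9–13 s: 6 × 4 = 24 m
Net displacement = 46 m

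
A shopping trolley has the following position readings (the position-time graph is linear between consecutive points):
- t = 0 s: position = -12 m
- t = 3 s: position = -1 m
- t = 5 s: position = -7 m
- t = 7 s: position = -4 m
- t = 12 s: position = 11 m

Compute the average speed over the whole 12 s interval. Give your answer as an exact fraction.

35/12 m/s

Average speed = (total path length)/(elapsed time); on a piecewise-linear x-t graph the path length is Σ|Δx|.
0–3 s: |Δx| = |-1 − -12| = 11 m
3–5 s: |Δx| = |-7 − -1| = 6 m
5–7 s: |Δx| = |-4 − -7| = 3 m
7–12 s: |Δx| = |11 − -4| = 15 m
Total path = 35 m; average speed = 35/12 = 35/12 m/s.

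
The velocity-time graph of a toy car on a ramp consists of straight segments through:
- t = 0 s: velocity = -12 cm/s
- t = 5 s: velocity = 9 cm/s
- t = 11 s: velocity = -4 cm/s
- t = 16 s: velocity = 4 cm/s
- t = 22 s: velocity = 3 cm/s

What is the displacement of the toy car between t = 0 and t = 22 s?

28.5 cm

Net displacement equals the area under the velocity-time graph (areas below the axis count negative).
0–5 s: ½(-12 + 9)(5) = -7.5 cm
5–11 s: ½(9 + -4)(6) = 15 cm
11–16 s: ½(-4 + 4)(5) = 0 cm
16–22 s: ½(4 + 3)(6) = 21 cm
Net displacement = 28.5 cm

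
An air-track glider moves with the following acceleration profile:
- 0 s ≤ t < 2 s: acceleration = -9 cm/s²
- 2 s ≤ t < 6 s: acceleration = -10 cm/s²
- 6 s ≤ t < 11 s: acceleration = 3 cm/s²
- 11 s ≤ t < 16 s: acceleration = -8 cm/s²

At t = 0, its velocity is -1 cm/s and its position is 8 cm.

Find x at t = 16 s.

On each constant-a segment, Δv = aΔt and Δx = v₀Δt + ½aΔt²; chain segment to segment.
0–2 s: v starts -1 cm/s; Δx = -1·2 + ½·-9·2² = -20 cm; v ends -19 cm/s.
2–6 s: v starts -19 cm/s; Δx = -19·4 + ½·-10·4² = -156 cm; v ends -59 cm/s.
6–11 s: v starts -59 cm/s; Δx = -59·5 + ½·3·5² = -257.5 cm; v ends -44 cm/s.
11–16 s: v starts -44 cm/s; Δx = -44·5 + ½·-8·5² = -320 cm; v ends -84 cm/s.
x(16) = 8 + Σ Δx = -745.5 cm.

-745.5 cm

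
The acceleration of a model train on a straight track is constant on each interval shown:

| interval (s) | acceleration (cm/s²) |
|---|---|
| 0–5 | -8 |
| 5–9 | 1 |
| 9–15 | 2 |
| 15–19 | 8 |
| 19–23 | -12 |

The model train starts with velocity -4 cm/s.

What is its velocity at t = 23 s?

Δv equals the area under the a-t graph; then v = v₀ + Δv.
0–5 s: -8 × 5 = -40 cm/s
5–9 s: 1 × 4 = 4 cm/s
9–15 s: 2 × 6 = 12 cm/s
15–19 s: 8 × 4 = 32 cm/s
19–23 s: -12 × 4 = -48 cm/s
Δv = -40 cm/s, so v(23) = -4 + (-40) = -44 cm/s.

-44 cm/s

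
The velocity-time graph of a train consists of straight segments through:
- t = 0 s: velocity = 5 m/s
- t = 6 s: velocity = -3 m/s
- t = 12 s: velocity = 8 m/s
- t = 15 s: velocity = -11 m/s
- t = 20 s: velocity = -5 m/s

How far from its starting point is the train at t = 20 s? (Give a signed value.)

Displacement is the signed area under the v-t curve.
0–6 s: ½(5 + -3)(6) = 6 m
6–12 s: ½(-3 + 8)(6) = 15 m
12–15 s: ½(8 + -11)(3) = -4.5 m
15–20 s: ½(-11 + -5)(5) = -40 m
Net displacement = -23.5 m

-23.5 m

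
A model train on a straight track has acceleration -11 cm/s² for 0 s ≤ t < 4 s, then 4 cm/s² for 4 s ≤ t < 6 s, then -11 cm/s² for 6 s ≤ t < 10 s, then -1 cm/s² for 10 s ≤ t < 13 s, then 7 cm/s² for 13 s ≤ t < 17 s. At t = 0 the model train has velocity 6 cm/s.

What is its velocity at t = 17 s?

-49 cm/s

Δv equals the area under the a-t graph; then v = v₀ + Δv.
0–4 s: -11 × 4 = -44 cm/s
4–6 s: 4 × 2 = 8 cm/s
6–10 s: -11 × 4 = -44 cm/s
10–13 s: -1 × 3 = -3 cm/s
13–17 s: 7 × 4 = 28 cm/s
Δv = -55 cm/s, so v(17) = 6 + (-55) = -49 cm/s.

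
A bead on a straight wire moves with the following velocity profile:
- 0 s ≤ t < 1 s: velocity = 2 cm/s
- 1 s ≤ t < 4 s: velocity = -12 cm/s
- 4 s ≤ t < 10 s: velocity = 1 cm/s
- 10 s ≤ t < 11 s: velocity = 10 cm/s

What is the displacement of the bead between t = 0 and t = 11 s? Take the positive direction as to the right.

-18 cm

Net displacement equals the area under the velocity-time graph (areas below the axis count negative).
0–1 s: 2 × 1 = 2 cm
1–4 s: -12 × 3 = -36 cm
4–10 s: 1 × 6 = 6 cm
10–11 s: 10 × 1 = 10 cm
Net displacement = -18 cm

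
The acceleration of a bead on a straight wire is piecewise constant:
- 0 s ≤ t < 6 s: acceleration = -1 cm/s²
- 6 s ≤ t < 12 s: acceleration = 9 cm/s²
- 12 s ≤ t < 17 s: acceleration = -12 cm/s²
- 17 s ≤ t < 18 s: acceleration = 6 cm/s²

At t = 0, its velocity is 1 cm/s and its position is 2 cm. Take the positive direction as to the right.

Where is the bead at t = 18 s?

209 cm

On each constant-a segment, Δv = aΔt and Δx = v₀Δt + ½aΔt²; chain segment to segment.
0–6 s: v starts 1 cm/s; Δx = 1·6 + ½·-1·6² = -12 cm; v ends -5 cm/s.
6–12 s: v starts -5 cm/s; Δx = -5·6 + ½·9·6² = 132 cm; v ends 49 cm/s.
12–17 s: v starts 49 cm/s; Δx = 49·5 + ½·-12·5² = 95 cm; v ends -11 cm/s.
17–18 s: v starts -11 cm/s; Δx = -11·1 + ½·6·1² = -8 cm; v ends -5 cm/s.
x(18) = 2 + Σ Δx = 209 cm.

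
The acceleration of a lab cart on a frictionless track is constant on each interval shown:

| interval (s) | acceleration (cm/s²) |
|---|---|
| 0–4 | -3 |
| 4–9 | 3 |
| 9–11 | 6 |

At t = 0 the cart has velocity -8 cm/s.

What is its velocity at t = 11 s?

7 cm/s

Δv equals the area under the a-t graph; then v = v₀ + Δv.
0–4 s: -3 × 4 = -12 cm/s
4–9 s: 3 × 5 = 15 cm/s
9–11 s: 6 × 2 = 12 cm/s
Δv = 15 cm/s, so v(11) = -8 + (15) = 7 cm/s.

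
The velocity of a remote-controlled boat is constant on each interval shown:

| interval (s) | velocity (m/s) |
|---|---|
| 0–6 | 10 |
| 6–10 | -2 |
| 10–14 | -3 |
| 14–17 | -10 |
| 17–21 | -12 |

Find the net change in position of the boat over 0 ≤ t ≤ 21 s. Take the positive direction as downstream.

-38 m

Displacement is the signed area under the v-t curve.
0–6 s: 10 × 6 = 60 m
6–10 s: -2 × 4 = -8 m
10–14 s: -3 × 4 = -12 m
14–17 s: -10 × 3 = -30 m
17–21 s: -12 × 4 = -48 m
Net displacement = -38 m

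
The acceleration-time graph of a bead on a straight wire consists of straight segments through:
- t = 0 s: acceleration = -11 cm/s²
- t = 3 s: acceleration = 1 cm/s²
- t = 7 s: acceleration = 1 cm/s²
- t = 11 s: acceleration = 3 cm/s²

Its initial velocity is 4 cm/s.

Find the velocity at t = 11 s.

Δv equals the area under the a-t graph; then v = v₀ + Δv.
0–3 s: ½(-11 + 1)(3) = -15 cm/s
3–7 s: 1 × 4 = 4 cm/s
7–11 s: ½(1 + 3)(4) = 8 cm/s
Δv = -3 cm/s, so v(11) = 4 + (-3) = 1 cm/s.

1 cm/s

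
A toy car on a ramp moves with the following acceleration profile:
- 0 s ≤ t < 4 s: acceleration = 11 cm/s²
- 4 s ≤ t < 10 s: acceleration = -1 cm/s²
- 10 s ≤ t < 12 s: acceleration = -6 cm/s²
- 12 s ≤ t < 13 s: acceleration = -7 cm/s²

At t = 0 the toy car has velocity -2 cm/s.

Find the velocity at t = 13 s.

Δv equals the area under the a-t graph; then v = v₀ + Δv.
0–4 s: 11 × 4 = 44 cm/s
4–10 s: -1 × 6 = -6 cm/s
10–12 s: -6 × 2 = -12 cm/s
12–13 s: -7 × 1 = -7 cm/s
Δv = 19 cm/s, so v(13) = -2 + (19) = 17 cm/s.

17 cm/s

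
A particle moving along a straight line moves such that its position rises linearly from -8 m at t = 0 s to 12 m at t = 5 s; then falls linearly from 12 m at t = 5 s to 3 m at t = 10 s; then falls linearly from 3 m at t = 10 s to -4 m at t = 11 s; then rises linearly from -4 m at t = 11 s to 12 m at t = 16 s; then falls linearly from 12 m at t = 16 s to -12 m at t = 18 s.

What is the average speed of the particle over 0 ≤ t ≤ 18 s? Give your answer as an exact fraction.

Average speed = (total path length)/(elapsed time); on a piecewise-linear x-t graph the path length is Σ|Δx|.
0–5 s: |Δx| = |12 − -8| = 20 m
5–10 s: |Δx| = |3 − 12| = 9 m
10–11 s: |Δx| = |-4 − 3| = 7 m
11–16 s: |Δx| = |12 − -4| = 16 m
16–18 s: |Δx| = |-12 − 12| = 24 m
Total path = 76 m; average speed = 76/18 = 38/9 m/s.

38/9 m/s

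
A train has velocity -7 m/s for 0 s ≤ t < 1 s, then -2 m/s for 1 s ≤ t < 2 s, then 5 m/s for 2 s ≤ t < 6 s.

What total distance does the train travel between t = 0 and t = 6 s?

Total distance travelled is ∫|v| dt — sum the magnitudes of each area piece.
0–1 s: |-7| × 1 = 7 m
1–2 s: |-2| × 1 = 2 m
2–6 s: |5| × 4 = 20 m
Total distance = 29 m

29 m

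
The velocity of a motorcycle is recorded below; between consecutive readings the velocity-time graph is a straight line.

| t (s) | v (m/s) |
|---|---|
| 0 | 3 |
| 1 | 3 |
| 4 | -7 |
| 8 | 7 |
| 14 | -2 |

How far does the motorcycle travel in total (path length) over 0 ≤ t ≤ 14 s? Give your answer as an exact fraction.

Total distance travelled is ∫|v| dt — sum the magnitudes of each area piece.
0–1 s: |3| × 1 = 3 m
1–4 s: v = 0 at t = 1.9 s; triangle areas 1.35 + 7.35 = 8.7 m
4–8 s: v = 0 at t = 6 s; triangle areas 7 + 7 = 14 m
8–14 s: v = 0 at t = 38/3 s; triangle areas 49/3 + 4/3 = 53/3 m
Total distance = 1301/30 m

1301/30 m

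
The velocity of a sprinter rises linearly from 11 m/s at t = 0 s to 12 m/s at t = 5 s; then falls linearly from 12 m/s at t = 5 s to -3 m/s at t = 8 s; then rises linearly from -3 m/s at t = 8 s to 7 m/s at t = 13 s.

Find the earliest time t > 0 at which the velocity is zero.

v changes sign on 5–8 s (from 12 to -3); the graph is linear there, so v = 0 at t = 5 + (-12)·(8 − 5)/(-3 − 12) = 7.4 s.

t = 7.4 s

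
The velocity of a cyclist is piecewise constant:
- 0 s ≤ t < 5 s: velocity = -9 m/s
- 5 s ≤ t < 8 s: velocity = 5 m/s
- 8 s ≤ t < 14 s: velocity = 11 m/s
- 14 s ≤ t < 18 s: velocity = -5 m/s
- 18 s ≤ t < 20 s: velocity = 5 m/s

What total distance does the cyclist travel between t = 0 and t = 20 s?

156 m

Total distance travelled is ∫|v| dt — sum the magnitudes of each area piece.
0–5 s: |-9| × 5 = 45 m
5–8 s: |5| × 3 = 15 m
8–14 s: |11| × 6 = 66 m
14–18 s: |-5| × 4 = 20 m
18–20 s: |5| × 2 = 10 m
Total distance = 156 m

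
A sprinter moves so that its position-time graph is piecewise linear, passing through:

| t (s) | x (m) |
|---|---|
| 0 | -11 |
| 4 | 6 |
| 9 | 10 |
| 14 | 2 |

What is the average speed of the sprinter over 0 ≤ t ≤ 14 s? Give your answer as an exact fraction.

29/14 m/s

Average speed = (total path length)/(elapsed time); on a piecewise-linear x-t graph the path length is Σ|Δx|.
0–4 s: |Δx| = |6 − -11| = 17 m
4–9 s: |Δx| = |10 − 6| = 4 m
9–14 s: |Δx| = |2 − 10| = 8 m
Total path = 29 m; average speed = 29/14 = 29/14 m/s.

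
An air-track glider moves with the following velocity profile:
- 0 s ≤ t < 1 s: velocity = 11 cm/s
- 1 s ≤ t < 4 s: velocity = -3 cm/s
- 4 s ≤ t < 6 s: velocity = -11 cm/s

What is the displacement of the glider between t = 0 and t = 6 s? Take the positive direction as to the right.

-20 cm

Displacement is the signed area under the v-t curve.
0–1 s: 11 × 1 = 11 cm
1–4 s: -3 × 3 = -9 cm
4–6 s: -11 × 2 = -22 cm
Net displacement = -20 cm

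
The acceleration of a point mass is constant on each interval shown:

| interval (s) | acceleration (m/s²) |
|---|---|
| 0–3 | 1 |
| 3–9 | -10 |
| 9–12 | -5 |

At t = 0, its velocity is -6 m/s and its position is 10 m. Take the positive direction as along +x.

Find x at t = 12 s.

On each constant-a segment, Δv = aΔt and Δx = v₀Δt + ½aΔt²; chain segment to segment.
0–3 s: v starts -6 m/s; Δx = -6·3 + ½·1·3² = -13.5 m; v ends -3 m/s.
3–9 s: v starts -3 m/s; Δx = -3·6 + ½·-10·6² = -198 m; v ends -63 m/s.
9–12 s: v starts -63 m/s; Δx = -63·3 + ½·-5·3² = -211.5 m; v ends -78 m/s.
x(12) = 10 + Σ Δx = -413 m.

-413 m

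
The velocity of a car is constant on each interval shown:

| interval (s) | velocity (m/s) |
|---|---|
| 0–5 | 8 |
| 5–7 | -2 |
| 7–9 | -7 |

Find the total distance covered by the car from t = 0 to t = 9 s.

58 m

Distance (not displacement) is the total path length: add the absolute areas under v-t.
0–5 s: |8| × 5 = 40 m
5–7 s: |-2| × 2 = 4 m
7–9 s: |-7| × 2 = 14 m
Total distance = 58 m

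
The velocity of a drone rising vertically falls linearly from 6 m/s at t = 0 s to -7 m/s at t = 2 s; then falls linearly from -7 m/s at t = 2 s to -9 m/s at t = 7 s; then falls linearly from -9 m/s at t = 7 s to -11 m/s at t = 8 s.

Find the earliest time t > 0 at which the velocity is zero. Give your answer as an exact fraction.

v changes sign on 0–2 s (from 6 to -7); the graph is linear there, so v = 0 at t = 0 + (-6)·(2 − 0)/(-7 − 6) = 12/13 s.

t = 12/13 s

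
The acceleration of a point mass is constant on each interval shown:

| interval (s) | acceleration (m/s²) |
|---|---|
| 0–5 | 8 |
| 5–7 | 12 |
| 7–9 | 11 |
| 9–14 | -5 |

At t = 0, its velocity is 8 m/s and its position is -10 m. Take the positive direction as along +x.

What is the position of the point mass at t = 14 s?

On each constant-a segment, Δv = aΔt and Δx = v₀Δt + ½aΔt²; chain segment to segment.
0–5 s: v starts 8 m/s; Δx = 8·5 + ½·8·5² = 140 m; v ends 48 m/s.
5–7 s: v starts 48 m/s; Δx = 48·2 + ½·12·2² = 120 m; v ends 72 m/s.
7–9 s: v starts 72 m/s; Δx = 72·2 + ½·11·2² = 166 m; v ends 94 m/s.
9–14 s: v starts 94 m/s; Δx = 94·5 + ½·-5·5² = 407.5 m; v ends 69 m/s.
x(14) = -10 + Σ Δx = 823.5 m.

823.5 m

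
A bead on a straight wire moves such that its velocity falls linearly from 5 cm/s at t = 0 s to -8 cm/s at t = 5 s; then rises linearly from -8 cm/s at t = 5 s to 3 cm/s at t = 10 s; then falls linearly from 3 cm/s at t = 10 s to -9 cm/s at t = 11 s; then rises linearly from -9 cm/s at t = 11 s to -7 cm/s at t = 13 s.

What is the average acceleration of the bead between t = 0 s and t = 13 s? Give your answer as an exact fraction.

-12/13 cm/s²

Average acceleration = Δv/Δt = (-7 − 5)/(13 − 0) = -12/13 cm/s².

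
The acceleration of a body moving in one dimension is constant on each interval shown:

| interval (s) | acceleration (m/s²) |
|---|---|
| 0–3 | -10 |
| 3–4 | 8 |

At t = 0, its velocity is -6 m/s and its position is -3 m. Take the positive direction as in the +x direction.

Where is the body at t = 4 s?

-98 m

On each constant-a segment, Δv = aΔt and Δx = v₀Δt + ½aΔt²; chain segment to segment.
0–3 s: v starts -6 m/s; Δx = -6·3 + ½·-10·3² = -63 m; v ends -36 m/s.
3–4 s: v starts -36 m/s; Δx = -36·1 + ½·8·1² = -32 m; v ends -28 m/s.
x(4) = -3 + Σ Δx = -98 m.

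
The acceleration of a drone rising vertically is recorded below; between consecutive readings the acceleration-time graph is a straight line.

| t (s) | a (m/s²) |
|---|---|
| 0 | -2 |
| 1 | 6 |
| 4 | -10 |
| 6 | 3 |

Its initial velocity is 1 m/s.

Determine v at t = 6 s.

Δv equals the area under the a-t graph; then v = v₀ + Δv.
0–1 s: ½(-2 + 6)(1) = 2 m/s
1–4 s: ½(6 + -10)(3) = -6 m/s
4–6 s: ½(-10 + 3)(2) = -7 m/s
Δv = -11 m/s, so v(6) = 1 + (-11) = -10 m/s.

-10 m/s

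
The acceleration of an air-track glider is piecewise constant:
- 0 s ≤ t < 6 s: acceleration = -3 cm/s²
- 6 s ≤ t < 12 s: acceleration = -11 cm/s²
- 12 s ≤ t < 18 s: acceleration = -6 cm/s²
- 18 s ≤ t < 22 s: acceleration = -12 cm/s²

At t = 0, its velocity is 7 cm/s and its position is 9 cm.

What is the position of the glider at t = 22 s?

-1385 cm

On each constant-a segment, Δv = aΔt and Δx = v₀Δt + ½aΔt²; chain segment to segment.
0–6 s: v starts 7 cm/s; Δx = 7·6 + ½·-3·6² = -12 cm; v ends -11 cm/s.
6–12 s: v starts -11 cm/s; Δx = -11·6 + ½·-11·6² = -264 cm; v ends -77 cm/s.
12–18 s: v starts -77 cm/s; Δx = -77·6 + ½·-6·6² = -570 cm; v ends -113 cm/s.
18–22 s: v starts -113 cm/s; Δx = -113·4 + ½·-12·4² = -548 cm; v ends -161 cm/s.
x(22) = 9 + Σ Δx = -1385 cm.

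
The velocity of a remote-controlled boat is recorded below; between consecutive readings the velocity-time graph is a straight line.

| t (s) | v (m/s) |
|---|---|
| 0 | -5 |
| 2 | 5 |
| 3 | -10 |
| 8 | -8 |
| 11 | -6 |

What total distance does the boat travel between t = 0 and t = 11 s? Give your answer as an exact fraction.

451/6 m

Total distance travelled is ∫|v| dt — sum the magnitudes of each area piece.
0–2 s: v = 0 at t = 1 s; triangle areas 2.5 + 2.5 = 5 m
2–3 s: v = 0 at t = 7/3 s; triangle areas 5/6 + 10/3 = 25/6 m
3–8 s: |½(-10 + -8)(5)| = 45 m
8–11 s: |½(-8 + -6)(3)| = 21 m
Total distance = 451/6 m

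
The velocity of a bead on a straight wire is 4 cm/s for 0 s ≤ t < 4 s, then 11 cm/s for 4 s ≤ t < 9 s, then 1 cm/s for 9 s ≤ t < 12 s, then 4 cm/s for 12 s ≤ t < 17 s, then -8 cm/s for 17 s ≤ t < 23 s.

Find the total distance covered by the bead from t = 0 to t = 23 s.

142 cm

Total distance travelled is ∫|v| dt — sum the magnitudes of each area piece.
0–4 s: |4| × 4 = 16 cm
4–9 s: |11| × 5 = 55 cm
9–12 s: |1| × 3 = 3 cm
12–17 s: |4| × 5 = 20 cm
17–23 s: |-8| × 6 = 48 cm
Total distance = 142 cm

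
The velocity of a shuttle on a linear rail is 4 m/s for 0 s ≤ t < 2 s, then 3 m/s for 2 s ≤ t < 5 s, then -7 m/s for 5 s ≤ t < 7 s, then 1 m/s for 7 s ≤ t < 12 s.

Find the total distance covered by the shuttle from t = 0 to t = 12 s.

Distance (not displacement) is the total path length: add the absolute areas under v-t.
0–2 s: |4| × 2 = 8 m
2–5 s: |3| × 3 = 9 m
5–7 s: |-7| × 2 = 14 m
7–12 s: |1| × 5 = 5 m
Total distance = 36 m

36 m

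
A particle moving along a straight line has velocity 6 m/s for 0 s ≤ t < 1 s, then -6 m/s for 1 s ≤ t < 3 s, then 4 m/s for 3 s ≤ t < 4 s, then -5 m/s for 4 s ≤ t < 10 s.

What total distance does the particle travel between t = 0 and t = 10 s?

52 m

Distance (not displacement) is the total path length: add the absolute areas under v-t.
0–1 s: |6| × 1 = 6 m
1–3 s: |-6| × 2 = 12 m
3–4 s: |4| × 1 = 4 m
4–10 s: |-5| × 6 = 30 m
Total distance = 52 m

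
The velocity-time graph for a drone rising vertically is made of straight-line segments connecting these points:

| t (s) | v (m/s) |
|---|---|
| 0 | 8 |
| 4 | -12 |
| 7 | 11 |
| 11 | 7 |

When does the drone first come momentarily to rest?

v changes sign on 0–4 s (from 8 to -12); the graph is linear there, so v = 0 at t = 0 + (-8)·(4 − 0)/(-12 − 8) = 1.6 s.

t = 1.6 s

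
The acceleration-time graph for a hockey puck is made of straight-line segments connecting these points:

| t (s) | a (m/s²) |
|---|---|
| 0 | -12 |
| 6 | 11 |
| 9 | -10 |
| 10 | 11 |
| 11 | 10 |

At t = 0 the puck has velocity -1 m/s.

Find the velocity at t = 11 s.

8.5 m/s

Δv equals the area under the a-t graph; then v = v₀ + Δv.
0–6 s: ½(-12 + 11)(6) = -3 m/s
6–9 s: ½(11 + -10)(3) = 1.5 m/s
9–10 s: ½(-10 + 11)(1) = 0.5 m/s
10–11 s: ½(11 + 10)(1) = 10.5 m/s
Δv = 9.5 m/s, so v(11) = -1 + (9.5) = 8.5 m/s.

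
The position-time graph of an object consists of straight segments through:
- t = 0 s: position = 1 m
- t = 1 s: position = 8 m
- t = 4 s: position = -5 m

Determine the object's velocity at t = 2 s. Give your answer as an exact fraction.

-13/3 m/s

Velocity is the slope of the x-t graph on 1–4 s: (-5 − 8)/(4 − 1) = -13/3 m/s.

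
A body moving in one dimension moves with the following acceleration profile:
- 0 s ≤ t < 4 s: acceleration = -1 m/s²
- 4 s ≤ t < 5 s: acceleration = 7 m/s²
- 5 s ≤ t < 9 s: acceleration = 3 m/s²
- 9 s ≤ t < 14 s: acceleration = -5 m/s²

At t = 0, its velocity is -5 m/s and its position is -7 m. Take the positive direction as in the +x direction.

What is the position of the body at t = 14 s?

-37 m

On each constant-a segment, Δv = aΔt and Δx = v₀Δt + ½aΔt²; chain segment to segment.
0–4 s: v starts -5 m/s; Δx = -5·4 + ½·-1·4² = -28 m; v ends -9 m/s.
4–5 s: v starts -9 m/s; Δx = -9·1 + ½·7·1² = -5.5 m; v ends -2 m/s.
5–9 s: v starts -2 m/s; Δx = -2·4 + ½·3·4² = 16 m; v ends 10 m/s.
9–14 s: v starts 10 m/s; Δx = 10·5 + ½·-5·5² = -12.5 m; v ends -15 m/s.
x(14) = -7 + Σ Δx = -37 m.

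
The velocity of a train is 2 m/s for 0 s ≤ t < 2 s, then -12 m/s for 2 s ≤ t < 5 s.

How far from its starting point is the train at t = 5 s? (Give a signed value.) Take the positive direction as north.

-32 m

Net displacement equals the area under the velocity-time graph (areas below the axis count negative).
0–2 s: 2 × 2 = 4 m
2–5 s: -12 × 3 = -36 m
Net displacement = -32 m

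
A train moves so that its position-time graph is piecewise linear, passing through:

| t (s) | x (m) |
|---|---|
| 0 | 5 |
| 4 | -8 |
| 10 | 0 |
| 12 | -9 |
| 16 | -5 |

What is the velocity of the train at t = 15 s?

Velocity is the slope of the x-t graph on 12–16 s: (-5 − -9)/(16 − 12) = 1 m/s.

1 m/s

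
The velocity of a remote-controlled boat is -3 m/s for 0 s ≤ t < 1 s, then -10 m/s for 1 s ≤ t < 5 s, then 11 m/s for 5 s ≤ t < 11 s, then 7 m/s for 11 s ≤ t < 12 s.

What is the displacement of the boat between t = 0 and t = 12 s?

Net displacement equals the area under the velocity-time graph (areas below the axis count negative).
0–1 s: -3 × 1 = -3 m
1–5 s: -10 × 4 = -40 m
5–11 s: 11 × 6 = 66 m
11–12 s: 7 × 1 = 7 m
Net displacement = 30 m

30 m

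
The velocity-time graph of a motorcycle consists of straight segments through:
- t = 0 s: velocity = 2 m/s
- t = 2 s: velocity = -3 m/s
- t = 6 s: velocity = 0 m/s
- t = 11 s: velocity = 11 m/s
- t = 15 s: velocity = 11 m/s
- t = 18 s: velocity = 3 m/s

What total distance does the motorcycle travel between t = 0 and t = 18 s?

101.1 m

Total distance travelled is ∫|v| dt — sum the magnitudes of each area piece.
0–2 s: v = 0 at t = 0.8 s; triangle areas 0.8 + 1.8 = 2.6 m
2–6 s: |½(-3 + 0)(4)| = 6 m
6–11 s: |½(0 + 11)(5)| = 27.5 m
11–15 s: |11| × 4 = 44 m
15–18 s: |½(11 + 3)(3)| = 21 m
Total distance = 101.1 m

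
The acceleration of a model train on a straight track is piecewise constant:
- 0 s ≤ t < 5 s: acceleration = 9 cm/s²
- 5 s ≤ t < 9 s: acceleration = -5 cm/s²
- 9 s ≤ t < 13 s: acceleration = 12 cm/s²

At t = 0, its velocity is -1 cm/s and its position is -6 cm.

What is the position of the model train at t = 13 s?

On each constant-a segment, Δv = aΔt and Δx = v₀Δt + ½aΔt²; chain segment to segment.
0–5 s: v starts -1 cm/s; Δx = -1·5 + ½·9·5² = 107.5 cm; v ends 44 cm/s.
5–9 s: v starts 44 cm/s; Δx = 44·4 + ½·-5·4² = 136 cm; v ends 24 cm/s.
9–13 s: v starts 24 cm/s; Δx = 24·4 + ½·12·4² = 192 cm; v ends 72 cm/s.
x(13) = -6 + Σ Δx = 429.5 cm.

429.5 cm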